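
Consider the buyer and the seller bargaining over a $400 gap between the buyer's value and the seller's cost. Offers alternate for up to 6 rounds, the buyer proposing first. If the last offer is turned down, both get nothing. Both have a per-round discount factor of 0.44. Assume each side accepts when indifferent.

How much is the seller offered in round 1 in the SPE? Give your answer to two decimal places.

124.24

Round 6 (the seller proposes): the buyer will accept anything ≥ 0, so the seller offers 0 and keeps 400.
Round 5 (the buyer proposes): the seller can get 400 next round, worth 0.44 × 400 = 176 now. The buyer offers 176 and keeps 400 − 176 = 224.
Round 4 (the seller proposes): the buyer can get 224 next round, worth 0.44 × 224 = 98.56 now, so the seller offers 98.56, keeping 301.44.
Round 3 (the buyer proposes): the seller can get 301.44 next round, worth 0.44 × 301.44 = 132.6336 now; the buyer offers that and keeps 267.3664.
Round 2 (the seller proposes): the buyer can get 267.3664 next round, worth 0.44 × 267.3664 = 117.641216 now; the seller offers that and keeps 282.358784.
Round 1 (the buyer proposes): the seller can get 282.358784 next round, worth 0.44 × 282.358784 = 124.23786496 now. The buyer offers 124.23786496 and keeps 400 − 124.23786496 = 275.76213504.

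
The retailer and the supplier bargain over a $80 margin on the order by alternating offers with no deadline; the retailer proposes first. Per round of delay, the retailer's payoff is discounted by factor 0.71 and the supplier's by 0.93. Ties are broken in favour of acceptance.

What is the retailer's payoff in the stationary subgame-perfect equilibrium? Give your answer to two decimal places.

16.49

Let x be the retailer's share when the retailer proposes and y be the supplier's share when the supplier proposes.
The supplier accepts iff offered ≥ 0.93·y, so x = 80 − 0.93y. Symmetrically y = 80 − 0.71x.
Substituting: x = 80 − 0.93(80 − 0.71x), giving x(1 − 0.71·0.93) = 80(1 − 0.93).
So x = 80 × 0.07 / 0.3397 ≈ 16.4851, and the supplier receives 80 − x ≈ 63.5149.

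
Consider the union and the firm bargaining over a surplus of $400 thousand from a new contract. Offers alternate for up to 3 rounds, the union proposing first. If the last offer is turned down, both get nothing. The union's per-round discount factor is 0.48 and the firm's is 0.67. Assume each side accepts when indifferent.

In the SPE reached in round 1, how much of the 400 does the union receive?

Round 3 (the union proposes): rejection yields 0 for the firm; the union offers 0 and keeps 400.
Round 2 (the firm proposes): the union can get 400 next round, worth 0.48 × 400 = 192 now, so the firm offers 192, keeping 208.
Round 1 (the union proposes): the firm can get 208 next round, worth 0.67 × 208 = 139.36 now; the union offers that and keeps 260.64.

260.64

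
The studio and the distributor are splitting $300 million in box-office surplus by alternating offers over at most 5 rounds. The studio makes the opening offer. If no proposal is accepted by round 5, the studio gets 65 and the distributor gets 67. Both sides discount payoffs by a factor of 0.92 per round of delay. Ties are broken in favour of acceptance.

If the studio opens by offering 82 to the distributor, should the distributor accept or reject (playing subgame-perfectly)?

Round 5 (the studio proposes): the distributor gets 67 if talks fail, so the studio offers 67 and keeps 233.
Round 4 (the distributor proposes): the studio can get 233 next round, worth 0.92 × 233 = 214.36 now, so the distributor offers 214.36, keeping 85.64.
Round 3 (the studio proposes): the distributor can get 85.64 next round, worth 0.92 × 85.64 = 78.7888 now, so the studio offers 78.7888, keeping 221.2112.
Round 2 (the distributor proposes): the studio can get 221.2112 next round, worth 0.92 × 221.2112 = 203.514304 now, so the distributor offers 203.514304, keeping 96.485696.
So by rejecting in round 1, the distributor gets 96.485696 next round, worth 0.92 × 96.485696 = 88.76684032 now.
Offer 82 < 88.76684032, so the distributor rejects.

Reject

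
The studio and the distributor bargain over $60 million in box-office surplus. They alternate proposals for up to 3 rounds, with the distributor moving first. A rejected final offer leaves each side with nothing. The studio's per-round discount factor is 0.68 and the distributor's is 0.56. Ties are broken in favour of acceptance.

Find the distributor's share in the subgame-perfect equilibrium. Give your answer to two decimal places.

42.05

Round 3 (the distributor proposes): the studio will accept anything ≥ 0, so the distributor offers 0 and keeps 60.
Round 2 (the studio proposes): the distributor can get 60 next round, worth 0.56 × 60 = 33.6 now. The studio offers 33.6 and keeps 60 − 33.6 = 26.4.
Round 1 (the distributor proposes): the studio can get 26.4 next round, worth 0.68 × 26.4 = 17.952 now. The distributor offers 17.952 and keeps 60 − 17.952 = 42.048.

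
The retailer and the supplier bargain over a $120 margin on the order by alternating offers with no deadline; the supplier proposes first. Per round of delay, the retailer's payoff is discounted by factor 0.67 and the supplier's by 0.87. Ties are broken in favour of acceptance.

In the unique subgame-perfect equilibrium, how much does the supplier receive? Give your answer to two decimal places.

94.94

When the supplier proposes, the retailer accepts any offer worth at least 0.67 times what the retailer would get by proposing next round; and vice versa.
This gives x = 120 − 0.67y and y = 120 − 0.87x, where x and y are each side's share when it proposes.
Hence (1 − 0.67·0.87)x = 120(1 − 0.67), i.e. 0.4171·x = 39.6.
x ≈ 94.9413; the retailer's share is 120 − x ≈ 25.0587.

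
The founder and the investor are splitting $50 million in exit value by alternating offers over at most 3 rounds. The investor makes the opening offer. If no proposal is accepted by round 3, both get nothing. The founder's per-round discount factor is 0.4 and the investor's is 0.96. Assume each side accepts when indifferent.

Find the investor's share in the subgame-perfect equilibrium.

Round 3 (the investor proposes): rejection yields 0 for the founder; the investor offers 0 and keeps 50.
Round 2 (the founder proposes): the investor can get 50 next round, worth 0.96 × 50 = 48 now. The founder offers 48 and keeps 50 − 48 = 2.
Round 1 (the investor proposes): the founder can get 2 next round, worth 0.4 × 2 = 0.8 now, so the investor offers 0.8, keeping 49.2.

49.2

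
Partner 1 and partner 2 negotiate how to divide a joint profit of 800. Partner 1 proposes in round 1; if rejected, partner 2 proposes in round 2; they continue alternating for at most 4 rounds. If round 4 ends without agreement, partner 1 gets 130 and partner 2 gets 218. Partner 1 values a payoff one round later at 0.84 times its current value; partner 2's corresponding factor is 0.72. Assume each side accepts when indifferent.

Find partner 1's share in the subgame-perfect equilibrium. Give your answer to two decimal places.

Round 4 (partner 2 proposes): partner 1 gets 130 if talks fail, so partner 2 offers 130 and keeps 670.
Round 3 (partner 1 proposes): partner 2 can get 670 next round, worth 0.72 × 670 = 482.4 now, so partner 1 offers 482.4, keeping 317.6.
Round 2 (partner 2 proposes): partner 1 can get 317.6 next round, worth 0.84 × 317.6 = 266.784 now, so partner 2 offers 266.784, keeping 533.216.
Round 1 (partner 1 proposes): partner 2 can get 533.216 next round, worth 0.72 × 533.216 = 383.91552 now, so partner 1 offers 383.91552, keeping 416.08448.

416.08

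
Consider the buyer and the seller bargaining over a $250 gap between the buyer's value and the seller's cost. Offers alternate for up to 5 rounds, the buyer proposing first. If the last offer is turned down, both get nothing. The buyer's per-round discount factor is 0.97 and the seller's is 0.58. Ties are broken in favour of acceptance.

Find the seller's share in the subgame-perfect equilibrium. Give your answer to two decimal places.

Round 5 (the buyer proposes): the seller will accept anything ≥ 0, so the buyer offers 0 and keeps 250.
Round 4 (the seller proposes): the buyer can get 250 next round, worth 0.97 × 250 = 242.5 now, so the seller offers 242.5, keeping 7.5.
Round 3 (the buyer proposes): the seller can get 7.5 next round, worth 0.58 × 7.5 = 4.35 now. The buyer offers 4.35 and keeps 250 − 4.35 = 245.65.
Round 2 (the seller proposes): the buyer can get 245.65 next round, worth 0.97 × 245.65 = 238.2805 now; the seller offers that and keeps 11.7195.
Round 1 (the buyer proposes): the seller can get 11.7195 next round, worth 0.58 × 11.7195 = 6.79731 now; the buyer offers that and keeps 243.20269.

6.80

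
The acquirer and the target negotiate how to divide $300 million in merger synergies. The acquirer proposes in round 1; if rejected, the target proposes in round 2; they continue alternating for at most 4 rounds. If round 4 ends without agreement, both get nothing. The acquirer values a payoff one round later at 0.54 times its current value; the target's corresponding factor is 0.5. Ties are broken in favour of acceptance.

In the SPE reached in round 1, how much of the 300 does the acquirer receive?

190.5

Round 4 (the target proposes): the acquirer will accept anything ≥ 0, so the target offers 0 and keeps 300.
Round 3 (the acquirer proposes): the target can get 300 next round, worth 0.5 × 300 = 150 now; the acquirer offers that and keeps 150.
Round 2 (the target proposes): the acquirer can get 150 next round, worth 0.54 × 150 = 81 now; the target offers that and keeps 219.
Round 1 (the acquirer proposes): the target can get 219 next round, worth 0.5 × 219 = 109.5 now; the acquirer offers that and keeps 190.5.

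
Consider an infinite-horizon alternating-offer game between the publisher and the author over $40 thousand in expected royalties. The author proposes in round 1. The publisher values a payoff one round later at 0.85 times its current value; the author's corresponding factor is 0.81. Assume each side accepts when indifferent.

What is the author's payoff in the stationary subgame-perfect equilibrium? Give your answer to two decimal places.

19.26

When the author proposes, the publisher accepts any offer worth at least 0.85 times what the publisher would get by proposing next round; and vice versa.
This gives x = 40 − 0.85y and y = 40 − 0.81x, where x and y are each side's share when it proposes.
Hence (1 − 0.85·0.81)x = 40(1 − 0.85), i.e. 0.3115·x = 6.
x ≈ 19.2616; the publisher's share is 40 − x ≈ 20.7384.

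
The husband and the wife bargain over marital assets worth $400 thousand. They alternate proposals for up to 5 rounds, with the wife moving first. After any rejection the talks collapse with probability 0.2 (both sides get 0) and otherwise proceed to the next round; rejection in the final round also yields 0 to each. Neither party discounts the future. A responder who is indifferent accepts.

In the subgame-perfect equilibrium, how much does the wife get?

295.04

By backward induction:
Round 5 (the wife proposes): rejection yields 0 for the husband; the wife offers 0 and keeps 400.
Round 4 (the husband proposes): rejecting gives the wife an expected 0.8 × 400 = 320. The husband offers 320 and keeps 400 − 320 = 80.
Round 3 (the wife proposes): rejecting gives the husband an expected 0.8 × 80 = 64, so the wife offers 64, keeping 336.
Round 2 (the husband proposes): rejecting gives the wife an expected 0.8 × 336 = 268.8; the husband offers that and keeps 131.2.
Round 1 (the wife proposes): rejecting gives the husband an expected 0.8 × 131.2 = 104.96; the wife offers that and keeps 295.04.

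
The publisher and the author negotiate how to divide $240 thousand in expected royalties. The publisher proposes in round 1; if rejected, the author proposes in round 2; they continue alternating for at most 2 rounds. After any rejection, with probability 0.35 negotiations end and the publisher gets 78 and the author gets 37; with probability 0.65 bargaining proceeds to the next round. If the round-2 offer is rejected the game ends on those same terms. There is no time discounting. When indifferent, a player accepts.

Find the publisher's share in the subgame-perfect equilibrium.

121.75

By backward induction:
Round 2 (the author proposes): the publisher gets 78 if talks fail, so the author offers 78 and keeps 162.
Round 1 (the publisher proposes): rejecting gives the author an expected 0.65 × 162 + 0.35 × 37 = 118.25, so the publisher offers 118.25, keeping 121.75.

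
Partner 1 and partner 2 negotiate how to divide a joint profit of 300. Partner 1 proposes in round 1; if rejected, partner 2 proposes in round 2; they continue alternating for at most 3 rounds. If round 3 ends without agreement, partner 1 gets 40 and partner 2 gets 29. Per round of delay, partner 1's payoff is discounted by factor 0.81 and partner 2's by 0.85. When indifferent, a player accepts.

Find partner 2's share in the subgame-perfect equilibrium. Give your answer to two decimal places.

Solve by backward induction from round 3.
Round 3 (partner 1 proposes): partner 2 gets 29 if talks fail, so partner 1 offers 29 and keeps 271.
Round 2 (partner 2 proposes): partner 1 can get 271 next round, worth 0.81 × 271 = 219.51 now; partner 2 offers that and keeps 80.49.
Round 1 (partner 1 proposes): partner 2 can get 80.49 next round, worth 0.85 × 80.49 = 68.4165 now. Partner 1 offers 68.4165 and keeps 300 − 68.4165 = 231.5835.

68.42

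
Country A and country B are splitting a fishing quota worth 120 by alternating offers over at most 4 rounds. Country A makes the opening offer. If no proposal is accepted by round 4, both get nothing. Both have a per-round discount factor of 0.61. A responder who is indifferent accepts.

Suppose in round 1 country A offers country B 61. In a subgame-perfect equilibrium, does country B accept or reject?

Accept

Work out country B's continuation value if the offer is rejected.
Round 4 (country B proposes): rejection yields 0 for country A; country B offers 0 and keeps 120.
Round 3 (country A proposes): country B can get 120 next round, worth 0.61 × 120 = 73.2 now. Country A offers 73.2 and keeps 120 − 73.2 = 46.8.
Round 2 (country B proposes): country A can get 46.8 next round, worth 0.61 × 46.8 = 28.548 now. Country B offers 28.548 and keeps 120 − 28.548 = 91.452.
So by rejecting in round 1, country B gets 91.452 next round, worth 0.61 × 91.452 = 55.78572 now.
Offer 61 ≥ 55.78572, so country B accepts.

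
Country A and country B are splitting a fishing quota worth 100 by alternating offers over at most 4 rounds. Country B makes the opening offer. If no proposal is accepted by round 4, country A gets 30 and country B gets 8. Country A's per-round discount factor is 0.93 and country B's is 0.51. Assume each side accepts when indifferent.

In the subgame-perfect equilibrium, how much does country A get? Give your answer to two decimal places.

Round 4 (country A proposes): country B gets 8 if talks fail, so country A offers 8 and keeps 92.
Round 3 (country B proposes): country A can get 92 next round, worth 0.93 × 92 = 85.56 now. Country B offers 85.56 and keeps 100 − 85.56 = 14.44.
Round 2 (country A proposes): country B can get 14.44 next round, worth 0.51 × 14.44 = 7.3644 now. Country A offers 7.3644 and keeps 100 − 7.3644 = 92.6356.
Round 1 (country B proposes): country A can get 92.6356 next round, worth 0.93 × 92.6356 = 86.151108 now. Country B offers 86.151108 and keeps 100 − 86.151108 = 13.848892.

86.15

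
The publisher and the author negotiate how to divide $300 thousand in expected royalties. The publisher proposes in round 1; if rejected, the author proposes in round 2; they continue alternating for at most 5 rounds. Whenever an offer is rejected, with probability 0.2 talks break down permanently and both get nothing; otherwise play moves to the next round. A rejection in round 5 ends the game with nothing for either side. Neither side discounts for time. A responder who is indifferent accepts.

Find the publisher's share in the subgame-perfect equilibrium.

221.28

By backward induction:
Round 5 (the publisher proposes): the author will accept anything ≥ 0, so the publisher offers 0 and keeps 300.
Round 4 (the author proposes): rejecting gives the publisher an expected 0.8 × 300 = 240; the author offers that and keeps 60.
Round 3 (the publisher proposes): rejecting gives the author an expected 0.8 × 60 = 48; the publisher offers that and keeps 252.
Round 2 (the author proposes): rejecting gives the publisher an expected 0.8 × 252 = 201.6; the author offers that and keeps 98.4.
Round 1 (the publisher proposes): rejecting gives the author an expected 0.8 × 98.4 = 78.72, so the publisher offers 78.72, keeping 221.28.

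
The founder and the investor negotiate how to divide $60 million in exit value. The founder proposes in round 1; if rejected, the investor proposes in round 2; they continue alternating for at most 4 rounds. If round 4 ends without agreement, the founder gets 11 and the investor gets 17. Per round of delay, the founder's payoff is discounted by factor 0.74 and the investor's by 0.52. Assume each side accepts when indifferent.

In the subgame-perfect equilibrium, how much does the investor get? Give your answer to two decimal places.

Round 4 (the investor proposes): the founder gets 11 if talks fail, so the investor offers 11 and keeps 49.
Round 3 (the founder proposes): the investor can get 49 next round, worth 0.52 × 49 = 25.48 now; the founder offers that and keeps 34.52.
Round 2 (the investor proposes): the founder can get 34.52 next round, worth 0.74 × 34.52 = 25.5448 now. The investor offers 25.5448 and keeps 60 − 25.5448 = 34.4552.
Round 1 (the founder proposes): the investor can get 34.4552 next round, worth 0.52 × 34.4552 = 17.916704 now, so the founder offers 17.916704, keeping 42.083296.

17.92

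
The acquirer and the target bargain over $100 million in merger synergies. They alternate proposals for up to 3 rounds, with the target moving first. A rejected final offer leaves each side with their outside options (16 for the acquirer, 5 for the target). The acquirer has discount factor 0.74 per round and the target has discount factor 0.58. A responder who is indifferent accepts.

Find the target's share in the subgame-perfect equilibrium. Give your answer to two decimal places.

Solve by backward induction from round 3.
Round 3 (the target proposes): the acquirer gets 16 if talks fail, so the target offers 16 and keeps 84.
Round 2 (the acquirer proposes): the target can get 84 next round, worth 0.58 × 84 = 48.72 now, so the acquirer offers 48.72, keeping 51.28.
Round 1 (the target proposes): the acquirer can get 51.28 next round, worth 0.74 × 51.28 = 37.9472 now; the target offers that and keeps 62.0528.

62.05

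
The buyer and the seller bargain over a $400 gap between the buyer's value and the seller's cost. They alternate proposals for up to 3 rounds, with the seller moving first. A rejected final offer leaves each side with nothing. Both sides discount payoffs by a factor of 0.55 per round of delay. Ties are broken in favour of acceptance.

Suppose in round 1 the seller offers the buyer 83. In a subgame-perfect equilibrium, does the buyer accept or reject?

Reject

Round 3 (the seller proposes): the buyer will accept anything ≥ 0, so the seller offers 0 and keeps 400.
Round 2 (the buyer proposes): the seller can get 400 next round, worth 0.55 × 400 = 220 now. The buyer offers 220 and keeps 400 − 220 = 180.
So by rejecting in round 1, the buyer gets 180 next round, worth 0.55 × 180 = 99 now.
Offer 83 < 99, so the buyer rejects.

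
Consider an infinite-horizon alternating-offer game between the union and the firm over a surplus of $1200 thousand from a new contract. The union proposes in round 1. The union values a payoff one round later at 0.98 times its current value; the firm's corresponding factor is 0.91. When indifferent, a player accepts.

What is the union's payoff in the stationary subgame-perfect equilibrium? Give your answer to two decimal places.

When the union proposes, the firm accepts any offer worth at least 0.91 times what the firm would get by proposing next round; and vice versa.
This gives x = 1200 − 0.91y and y = 1200 − 0.98x, where x and y are each side's share when it proposes.
Hence (1 − 0.91·0.98)x = 1200(1 − 0.91), i.e. 0.1082·x = 108.
x ≈ 998.1516; the firm's share is 1200 − x ≈ 201.8484.

998.15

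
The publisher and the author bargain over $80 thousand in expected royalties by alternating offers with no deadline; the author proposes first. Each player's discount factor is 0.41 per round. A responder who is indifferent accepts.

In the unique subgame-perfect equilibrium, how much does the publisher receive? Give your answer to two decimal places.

In a stationary SPE each proposer offers the other exactly their discounted continuation value.
If the author keeps x when proposing and the publisher keeps y when proposing, then x = 80 − 0.41y and y = 80 − 0.41x.
Solving: x = 80(1 − 0.41) / (1 − 0.41·0.41) = 47.2 / 0.8319 ≈ 56.7376.
The publisher gets 80 − 56.7376 ≈ 23.2624.

23.26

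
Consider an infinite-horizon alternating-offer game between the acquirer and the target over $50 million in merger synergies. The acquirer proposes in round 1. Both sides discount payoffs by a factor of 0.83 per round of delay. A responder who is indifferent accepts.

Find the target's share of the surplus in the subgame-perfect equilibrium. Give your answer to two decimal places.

22.68

When the acquirer proposes, the target accepts any offer worth at least 0.83 times what the target would get by proposing next round; and vice versa.
This gives x = 50 − 0.83y and y = 50 − 0.83x, where x and y are each side's share when it proposes.
Hence (1 − 0.83·0.83)x = 50(1 − 0.83), i.e. 0.3111·x = 8.5.
x ≈ 27.3224; the target's share is 50 − x ≈ 22.6776.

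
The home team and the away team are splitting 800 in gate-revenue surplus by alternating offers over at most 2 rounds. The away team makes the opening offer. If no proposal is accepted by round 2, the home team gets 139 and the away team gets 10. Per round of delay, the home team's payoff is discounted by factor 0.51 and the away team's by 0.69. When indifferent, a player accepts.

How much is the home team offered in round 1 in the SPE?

402.9

Round 2 (the home team proposes): the away team gets 10 if talks fail, so the home team offers 10 and keeps 790.
Round 1 (the away team proposes): the home team can get 790 next round, worth 0.51 × 790 = 402.9 now. The away team offers 402.9 and keeps 800 − 402.9 = 397.1.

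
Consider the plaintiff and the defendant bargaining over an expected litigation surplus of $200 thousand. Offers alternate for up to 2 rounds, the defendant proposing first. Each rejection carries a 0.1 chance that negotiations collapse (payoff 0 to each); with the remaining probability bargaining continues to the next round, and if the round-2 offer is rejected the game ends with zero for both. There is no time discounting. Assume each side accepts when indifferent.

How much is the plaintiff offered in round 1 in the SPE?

Round 2 (the plaintiff proposes): rejection yields 0 for the defendant; the plaintiff offers 0 and keeps 200.
Round 1 (the defendant proposes): rejecting gives the plaintiff an expected 0.9 × 200 = 180; the defendant offers that and keeps 20.

180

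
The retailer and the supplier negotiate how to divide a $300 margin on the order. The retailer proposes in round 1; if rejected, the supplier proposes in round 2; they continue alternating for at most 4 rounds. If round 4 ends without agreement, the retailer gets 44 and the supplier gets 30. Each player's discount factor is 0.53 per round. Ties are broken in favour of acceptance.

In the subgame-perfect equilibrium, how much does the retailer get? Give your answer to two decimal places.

187.16

Round 4 (the supplier proposes): the retailer gets 44 if talks fail, so the supplier offers 44 and keeps 256.
Round 3 (the retailer proposes): the supplier can get 256 next round, worth 0.53 × 256 = 135.68 now, so the retailer offers 135.68, keeping 164.32.
Round 2 (the supplier proposes): the retailer can get 164.32 next round, worth 0.53 × 164.32 = 87.0896 now. The supplier offers 87.0896 and keeps 300 − 87.0896 = 212.9104.
Round 1 (the retailer proposes): the supplier can get 212.9104 next round, worth 0.53 × 212.9104 = 112.842512 now. The retailer offers 112.842512 and keeps 300 − 112.842512 = 187.157488.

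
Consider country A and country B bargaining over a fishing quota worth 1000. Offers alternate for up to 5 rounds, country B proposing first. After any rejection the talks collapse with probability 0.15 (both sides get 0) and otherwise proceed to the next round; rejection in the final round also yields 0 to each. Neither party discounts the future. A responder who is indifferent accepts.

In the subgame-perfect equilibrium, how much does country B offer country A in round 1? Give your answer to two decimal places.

Round 5 (country B proposes): country A will accept anything ≥ 0, so country B offers 0 and keeps 1000.
Round 4 (country A proposes): rejecting gives country B an expected 0.85 × 1000 = 850. Country A offers 850 and keeps 1000 − 850 = 150.
Round 3 (country B proposes): rejecting gives country A an expected 0.85 × 150 = 127.5. Country B offers 127.5 and keeps 1000 − 127.5 = 872.5.
Round 2 (country A proposes): rejecting gives country B an expected 0.85 × 872.5 = 741.625; country A offers that and keeps 258.375.
Round 1 (country B proposes): rejecting gives country A an expected 0.85 × 258.375 = 219.61875. Country B offers 219.61875 and keeps 1000 − 219.61875 = 780.38125.

219.62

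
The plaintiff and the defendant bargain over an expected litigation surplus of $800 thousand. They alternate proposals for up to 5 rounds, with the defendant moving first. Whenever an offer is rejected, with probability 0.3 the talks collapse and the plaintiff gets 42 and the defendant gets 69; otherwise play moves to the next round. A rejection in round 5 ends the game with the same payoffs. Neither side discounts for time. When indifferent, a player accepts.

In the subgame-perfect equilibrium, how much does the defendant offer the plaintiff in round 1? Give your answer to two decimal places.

257.59

Round 5 (the defendant proposes): the plaintiff gets 42 if talks fail, so the defendant offers 42 and keeps 758.
Round 4 (the plaintiff proposes): rejecting gives the defendant an expected 0.7 × 758 + 0.3 × 69 = 551.3, so the plaintiff offers 551.3, keeping 248.7.
Round 3 (the defendant proposes): rejecting gives the plaintiff an expected 0.7 × 248.7 + 0.3 × 42 = 186.69. The defendant offers 186.69 and keeps 800 − 186.69 = 613.31.
Round 2 (the plaintiff proposes): rejecting gives the defendant an expected 0.7 × 613.31 + 0.3 × 69 = 450.017; the plaintiff offers that and keeps 349.983.
Round 1 (the defendant proposes): rejecting gives the plaintiff an expected 0.7 × 349.983 + 0.3 × 42 = 257.5881, so the defendant offers 257.5881, keeping 542.4119.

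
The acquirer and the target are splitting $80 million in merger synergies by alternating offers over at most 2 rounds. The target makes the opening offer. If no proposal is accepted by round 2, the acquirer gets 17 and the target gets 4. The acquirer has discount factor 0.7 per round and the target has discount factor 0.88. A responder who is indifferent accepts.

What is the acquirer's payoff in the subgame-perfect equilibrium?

53.2

Round 2 (the acquirer proposes): the target gets 4 if talks fail, so the acquirer offers 4 and keeps 76.
Round 1 (the target proposes): the acquirer can get 76 next round, worth 0.7 × 76 = 53.2 now. The target offers 53.2 and keeps 80 − 53.2 = 26.8.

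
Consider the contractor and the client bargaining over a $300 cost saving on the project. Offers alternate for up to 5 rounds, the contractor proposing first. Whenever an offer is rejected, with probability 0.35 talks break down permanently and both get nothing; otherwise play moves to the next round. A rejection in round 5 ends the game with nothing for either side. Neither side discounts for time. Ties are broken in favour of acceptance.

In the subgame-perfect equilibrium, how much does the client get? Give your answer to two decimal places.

Round 5 (the contractor proposes): rejection yields 0 for the client; the contractor offers 0 and keeps 300.
Round 4 (the client proposes): rejecting gives the contractor an expected 0.65 × 300 = 195; the client offers that and keeps 105.
Round 3 (the contractor proposes): rejecting gives the client an expected 0.65 × 105 = 68.25. The contractor offers 68.25 and keeps 300 − 68.25 = 231.75.
Round 2 (the client proposes): rejecting gives the contractor an expected 0.65 × 231.75 = 150.6375; the client offers that and keeps 149.3625.
Round 1 (the contractor proposes): rejecting gives the client an expected 0.65 × 149.3625 = 97.085625. The contractor offers 97.085625 and keeps 300 − 97.085625 = 202.914375.

97.09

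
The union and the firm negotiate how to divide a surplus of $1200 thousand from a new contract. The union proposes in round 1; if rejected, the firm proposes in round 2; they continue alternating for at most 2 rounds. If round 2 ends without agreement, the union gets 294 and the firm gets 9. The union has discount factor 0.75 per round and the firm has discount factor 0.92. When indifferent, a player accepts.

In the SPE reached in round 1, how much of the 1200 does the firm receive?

833.52

Round 2 (the firm proposes): the union gets 294 if talks fail, so the firm offers 294 and keeps 906.
Round 1 (the union proposes): the firm can get 906 next round, worth 0.92 × 906 = 833.52 now. The union offers 833.52 and keeps 1200 − 833.52 = 366.48.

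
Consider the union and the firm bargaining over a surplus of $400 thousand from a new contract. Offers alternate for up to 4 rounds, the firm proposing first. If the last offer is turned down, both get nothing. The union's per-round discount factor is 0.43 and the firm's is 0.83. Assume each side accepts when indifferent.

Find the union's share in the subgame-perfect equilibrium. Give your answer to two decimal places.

Round 4 (the union proposes): rejection yields 0 for the firm; the union offers 0 and keeps 400.
Round 3 (the firm proposes): the union can get 400 next round, worth 0.43 × 400 = 172 now. The firm offers 172 and keeps 400 − 172 = 228.
Round 2 (the union proposes): the firm can get 228 next round, worth 0.83 × 228 = 189.24 now; the union offers that and keeps 210.76.
Round 1 (the firm proposes): the union can get 210.76 next round, worth 0.43 × 210.76 = 90.6268 now, so the firm offers 90.6268, keeping 309.3732.

90.63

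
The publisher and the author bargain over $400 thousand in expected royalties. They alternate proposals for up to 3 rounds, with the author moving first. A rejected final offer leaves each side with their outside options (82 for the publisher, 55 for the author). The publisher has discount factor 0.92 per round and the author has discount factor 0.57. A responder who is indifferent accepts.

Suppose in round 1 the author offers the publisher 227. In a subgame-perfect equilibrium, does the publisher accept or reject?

Round 3 (the author proposes): the publisher gets 82 if talks fail, so the author offers 82 and keeps 318.
Round 2 (the publisher proposes): the author can get 318 next round, worth 0.57 × 318 = 181.26 now; the publisher offers that and keeps 218.74.
So by rejecting in round 1, the publisher gets 218.74 next round, worth 0.92 × 218.74 = 201.2408 now.
Offer 227 ≥ 201.2408, so the publisher accepts.

Accept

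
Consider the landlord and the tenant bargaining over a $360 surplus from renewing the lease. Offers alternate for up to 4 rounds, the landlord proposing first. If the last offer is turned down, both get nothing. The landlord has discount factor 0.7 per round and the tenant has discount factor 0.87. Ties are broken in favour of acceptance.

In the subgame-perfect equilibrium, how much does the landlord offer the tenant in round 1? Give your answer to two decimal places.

284.70

Work backward from the last round.
Round 4 (the tenant proposes): rejection yields 0 for the landlord; the tenant offers 0 and keeps 360.
Round 3 (the landlord proposes): the tenant can get 360 next round, worth 0.87 × 360 = 313.2 now, so the landlord offers 313.2, keeping 46.8.
Round 2 (the tenant proposes): the landlord can get 46.8 next round, worth 0.7 × 46.8 = 32.76 now, so the tenant offers 32.76, keeping 327.24.
Round 1 (the landlord proposes): the tenant can get 327.24 next round, worth 0.87 × 327.24 = 284.6988 now, so the landlord offers 284.6988, keeping 75.3012.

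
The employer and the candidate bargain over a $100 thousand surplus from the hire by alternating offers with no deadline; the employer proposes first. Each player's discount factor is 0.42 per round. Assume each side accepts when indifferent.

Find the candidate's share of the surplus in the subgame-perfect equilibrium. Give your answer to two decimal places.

29.58

Let x be the employer's share when the employer proposes and y be the candidate's share when the candidate proposes.
The candidate accepts iff offered ≥ 0.42·y, so x = 100 − 0.42y. Symmetrically y = 100 − 0.42x.
Substituting: x = 100 − 0.42(100 − 0.42x), giving x(1 − 0.42·0.42) = 100(1 − 0.42).
So x = 100 × 0.58 / 0.8236 ≈ 70.4225, and the candidate receives 100 − x ≈ 29.5775.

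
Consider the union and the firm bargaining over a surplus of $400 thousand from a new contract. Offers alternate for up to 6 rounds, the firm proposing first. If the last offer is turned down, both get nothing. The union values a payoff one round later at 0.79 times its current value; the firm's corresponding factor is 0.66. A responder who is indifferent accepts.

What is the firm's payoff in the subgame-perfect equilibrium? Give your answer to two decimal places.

Work backward from the last round.
Round 6 (the union proposes): the firm will accept anything ≥ 0, so the union offers 0 and keeps 400.
Round 5 (the firm proposes): the union can get 400 next round, worth 0.79 × 400 = 316 now; the firm offers that and keeps 84.
Round 4 (the union proposes): the firm can get 84 next round, worth 0.66 × 84 = 55.44 now, so the union offers 55.44, keeping 344.56.
Round 3 (the firm proposes): the union can get 344.56 next round, worth 0.79 × 344.56 = 272.2024 now. The firm offers 272.2024 and keeps 400 − 272.2024 = 127.7976.
Round 2 (the union proposes): the firm can get 127.7976 next round, worth 0.66 × 127.7976 = 84.346416 now. The union offers 84.346416 and keeps 400 − 84.346416 = 315.653584.
Round 1 (the firm proposes): the union can get 315.653584 next round, worth 0.79 × 315.653584 = 249.36633136 now; the firm offers that and keeps 150.63366864.

150.63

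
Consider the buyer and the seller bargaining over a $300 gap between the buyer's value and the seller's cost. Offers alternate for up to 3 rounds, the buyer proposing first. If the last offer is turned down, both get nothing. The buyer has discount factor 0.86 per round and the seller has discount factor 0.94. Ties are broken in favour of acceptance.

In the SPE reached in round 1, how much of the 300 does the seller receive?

Round 3 (the buyer proposes): rejection yields 0 for the seller; the buyer offers 0 and keeps 300.
Round 2 (the seller proposes): the buyer can get 300 next round, worth 0.86 × 300 = 258 now. The seller offers 258 and keeps 300 − 258 = 42.
Round 1 (the buyer proposes): the seller can get 42 next round, worth 0.94 × 42 = 39.48 now; the buyer offers that and keeps 260.52.

39.48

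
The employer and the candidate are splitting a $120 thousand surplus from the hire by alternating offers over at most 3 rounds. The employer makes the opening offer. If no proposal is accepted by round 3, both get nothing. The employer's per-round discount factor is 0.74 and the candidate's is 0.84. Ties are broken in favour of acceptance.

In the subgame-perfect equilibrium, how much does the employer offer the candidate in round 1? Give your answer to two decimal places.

26.21

Round 3 (the employer proposes): the candidate will accept anything ≥ 0, so the employer offers 0 and keeps 120.
Round 2 (the candidate proposes): the employer can get 120 next round, worth 0.74 × 120 = 88.8 now. The candidate offers 88.8 and keeps 120 − 88.8 = 31.2.
Round 1 (the employer proposes): the candidate can get 31.2 next round, worth 0.84 × 31.2 = 26.208 now. The employer offers 26.208 and keeps 120 − 26.208 = 93.792.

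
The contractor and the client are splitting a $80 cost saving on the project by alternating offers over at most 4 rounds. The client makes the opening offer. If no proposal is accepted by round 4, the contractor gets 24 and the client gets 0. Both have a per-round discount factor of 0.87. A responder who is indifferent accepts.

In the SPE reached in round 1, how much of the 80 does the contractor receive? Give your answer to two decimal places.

61.73

Round 4 (the contractor proposes): rejection yields 0 for the client; the contractor offers 0 and keeps 80.
Round 3 (the client proposes): the contractor can get 80 next round, worth 0.87 × 80 = 69.6 now; the client offers that and keeps 10.4.
Round 2 (the contractor proposes): the client can get 10.4 next round, worth 0.87 × 10.4 = 9.048 now; the contractor offers that and keeps 70.952.
Round 1 (the client proposes): the contractor can get 70.952 next round, worth 0.87 × 70.952 = 61.72824 now. The client offers 61.72824 and keeps 80 − 61.72824 = 18.27176.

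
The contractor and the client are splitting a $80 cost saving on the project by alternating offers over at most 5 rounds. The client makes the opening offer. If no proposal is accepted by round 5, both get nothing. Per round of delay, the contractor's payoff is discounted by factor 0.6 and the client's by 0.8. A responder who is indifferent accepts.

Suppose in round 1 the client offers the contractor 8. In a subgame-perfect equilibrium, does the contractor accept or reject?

Reject

Round 5 (the client proposes): rejection yields 0 for the contractor; the client offers 0 and keeps 80.
Round 4 (the contractor proposes): the client can get 80 next round, worth 0.8 × 80 = 64 now, so the contractor offers 64, keeping 16.
Round 3 (the client proposes): the contractor can get 16 next round, worth 0.6 × 16 = 9.6 now, so the client offers 9.6, keeping 70.4.
Round 2 (the contractor proposes): the client can get 70.4 next round, worth 0.8 × 70.4 = 56.32 now, so the contractor offers 56.32, keeping 23.68.
So by rejecting in round 1, the contractor gets 23.68 next round, worth 0.6 × 23.68 = 14.208 now.
Offer 8 < 14.208, so the contractor rejects.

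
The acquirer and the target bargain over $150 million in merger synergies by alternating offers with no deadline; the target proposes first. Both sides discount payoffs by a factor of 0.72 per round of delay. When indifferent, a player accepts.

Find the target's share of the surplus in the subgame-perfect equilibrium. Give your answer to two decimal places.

When the target proposes, the acquirer accepts any offer worth at least 0.72 times what the acquirer would get by proposing next round; and vice versa.
This gives x = 150 − 0.72y and y = 150 − 0.72x, where x and y are each side's share when it proposes.
Hence (1 − 0.72·0.72)x = 150(1 − 0.72), i.e. 0.4816·x = 42.
x ≈ 87.2093; the acquirer's share is 150 − x ≈ 62.7907.

87.21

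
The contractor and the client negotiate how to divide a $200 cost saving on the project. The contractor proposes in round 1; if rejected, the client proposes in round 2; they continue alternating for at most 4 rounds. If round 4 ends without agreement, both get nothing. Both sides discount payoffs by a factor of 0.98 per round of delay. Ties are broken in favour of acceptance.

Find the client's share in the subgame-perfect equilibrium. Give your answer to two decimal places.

192.16

Round 4 (the client proposes): the contractor will accept anything ≥ 0, so the client offers 0 and keeps 200.
Round 3 (the contractor proposes): the client can get 200 next round, worth 0.98 × 200 = 196 now, so the contractor offers 196, keeping 4.
Round 2 (the client proposes): the contractor can get 4 next round, worth 0.98 × 4 = 3.92 now; the client offers that and keeps 196.08.
Round 1 (the contractor proposes): the client can get 196.08 next round, worth 0.98 × 196.08 = 192.1584 now. The contractor offers 192.1584 and keeps 200 − 192.1584 = 7.8416.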